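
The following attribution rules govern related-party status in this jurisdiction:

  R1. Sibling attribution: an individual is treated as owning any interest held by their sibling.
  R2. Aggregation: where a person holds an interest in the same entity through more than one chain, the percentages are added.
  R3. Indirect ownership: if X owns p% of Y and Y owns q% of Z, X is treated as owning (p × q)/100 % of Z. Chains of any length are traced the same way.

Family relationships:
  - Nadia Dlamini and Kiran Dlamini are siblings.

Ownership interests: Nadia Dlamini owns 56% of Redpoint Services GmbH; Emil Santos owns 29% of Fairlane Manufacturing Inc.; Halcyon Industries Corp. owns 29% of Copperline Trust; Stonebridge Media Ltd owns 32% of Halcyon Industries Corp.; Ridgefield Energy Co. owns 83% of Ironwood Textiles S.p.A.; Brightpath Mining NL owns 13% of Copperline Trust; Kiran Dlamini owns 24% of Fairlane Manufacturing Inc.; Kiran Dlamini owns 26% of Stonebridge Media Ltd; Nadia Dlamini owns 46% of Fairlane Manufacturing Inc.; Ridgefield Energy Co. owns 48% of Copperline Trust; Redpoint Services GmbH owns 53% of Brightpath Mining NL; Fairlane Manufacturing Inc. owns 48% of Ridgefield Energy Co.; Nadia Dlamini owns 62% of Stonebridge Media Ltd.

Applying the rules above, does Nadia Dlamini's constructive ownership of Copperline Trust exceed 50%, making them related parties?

No

By sibling attribution (R1), Nadia Dlamini is treated as also owning Kiran Dlamini's interest in Stonebridge Media Ltd, giving 62% + 26% = 88%.
By sibling attribution (R1), Nadia Dlamini is treated as also owning Kiran Dlamini's interest in Fairlane Manufacturing Inc, giving 46% + 24% = 70%.
Chain via Redpoint Services GmbH → Brightpath Mining NL (R3): 56% × 53% × 13% = 3.8584% of Copperline Trust.
Chain via Stonebridge Media Ltd → Halcyon Industries Corp. (R3): 88% × 32% × 29% = 8.1664% of Copperline Trust.
Chain via Fairlane Manufacturing Inc. → Ridgefield Energy Co. (R3): 70% × 48% × 48% = 16.128% of Copperline Trust.
Aggregating (R2): 3.8584% + 8.1664% + 16.128% = 28.1528%.
28.1528% does not exceed the 50% threshold, so Nadia is not a related party to Copperline Trust.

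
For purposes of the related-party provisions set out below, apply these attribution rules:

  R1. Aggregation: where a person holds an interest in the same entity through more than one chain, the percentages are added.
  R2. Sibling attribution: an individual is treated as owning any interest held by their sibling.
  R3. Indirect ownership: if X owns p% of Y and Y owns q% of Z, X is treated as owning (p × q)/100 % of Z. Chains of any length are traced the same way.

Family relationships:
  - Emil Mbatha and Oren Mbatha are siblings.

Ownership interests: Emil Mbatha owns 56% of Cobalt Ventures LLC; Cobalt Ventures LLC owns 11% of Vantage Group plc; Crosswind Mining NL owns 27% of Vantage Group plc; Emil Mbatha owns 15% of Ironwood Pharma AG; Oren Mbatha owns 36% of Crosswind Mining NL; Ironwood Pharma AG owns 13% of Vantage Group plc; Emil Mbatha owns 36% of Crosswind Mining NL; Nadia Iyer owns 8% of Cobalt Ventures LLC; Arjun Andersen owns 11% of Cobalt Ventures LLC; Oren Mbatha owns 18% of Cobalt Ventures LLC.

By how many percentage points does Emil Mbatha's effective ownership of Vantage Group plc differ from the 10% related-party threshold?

By sibling attribution (R2), Emil Mbatha is treated as also owning Oren Mbatha's interest in Crosswind Mining NL, giving 36% + 36% = 72%.
By sibling attribution (R2), Emil Mbatha is treated as also owning Oren Mbatha's interest in Cobalt Ventures LLC, giving 56% + 18% = 74%.
Chain via Crosswind Mining NL (R3): 72% × 27% = 19.44% of Vantage Group plc.
Chain via Cobalt Ventures LLC (R3): 74% × 11% = 8.14% of Vantage Group plc.
Chain via Ironwood Pharma AG (R3): 15% × 13% = 1.95% of Vantage Group plc.
Aggregating (R1): 19.44% + 8.14% + 1.95% = 29.53%.
29.53% exceeds the 10% threshold by 19.53 percentage points.

19.53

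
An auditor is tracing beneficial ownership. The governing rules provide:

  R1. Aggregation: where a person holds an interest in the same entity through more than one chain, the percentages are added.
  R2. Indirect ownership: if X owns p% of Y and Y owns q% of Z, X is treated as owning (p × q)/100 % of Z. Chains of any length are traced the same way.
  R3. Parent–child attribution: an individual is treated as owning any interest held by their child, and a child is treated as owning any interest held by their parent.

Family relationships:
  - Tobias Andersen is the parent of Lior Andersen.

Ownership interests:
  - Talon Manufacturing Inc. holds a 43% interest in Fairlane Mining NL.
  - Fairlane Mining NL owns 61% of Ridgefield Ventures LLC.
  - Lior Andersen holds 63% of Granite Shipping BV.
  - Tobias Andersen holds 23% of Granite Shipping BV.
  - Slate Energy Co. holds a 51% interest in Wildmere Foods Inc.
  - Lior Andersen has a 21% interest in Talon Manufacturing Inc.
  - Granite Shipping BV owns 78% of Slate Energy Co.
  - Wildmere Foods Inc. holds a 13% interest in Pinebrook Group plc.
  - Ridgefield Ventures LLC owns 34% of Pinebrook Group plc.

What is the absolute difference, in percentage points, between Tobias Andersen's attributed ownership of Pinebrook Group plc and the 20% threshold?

By parent–child attribution (R3), Tobias Andersen is treated as also owning Lior Andersen's interest in Granite Shipping BV, giving 23% + 63% = 86%.
By parent–child attribution (R3), Tobias Andersen is treated as owning Lior Andersen's 21% interest in Talon Manufacturing Inc.
Chain via Granite Shipping BV → Slate Energy Co. → Wildmere Foods Inc. (R2): 86% × 78% × 51% × 13% = 4.447404% of Pinebrook Group plc.
Chain via Talon Manufacturing Inc. → Fairlane Mining NL → Ridgefield Ventures LLC (R2): 21% × 43% × 61% × 34% = 1.872822% of Pinebrook Group plc.
Aggregating (R1): 4.447404% + 1.872822% = 6.320226%.
6.320226% falls short of the 20% threshold by 13.679774 percentage points.

13.679774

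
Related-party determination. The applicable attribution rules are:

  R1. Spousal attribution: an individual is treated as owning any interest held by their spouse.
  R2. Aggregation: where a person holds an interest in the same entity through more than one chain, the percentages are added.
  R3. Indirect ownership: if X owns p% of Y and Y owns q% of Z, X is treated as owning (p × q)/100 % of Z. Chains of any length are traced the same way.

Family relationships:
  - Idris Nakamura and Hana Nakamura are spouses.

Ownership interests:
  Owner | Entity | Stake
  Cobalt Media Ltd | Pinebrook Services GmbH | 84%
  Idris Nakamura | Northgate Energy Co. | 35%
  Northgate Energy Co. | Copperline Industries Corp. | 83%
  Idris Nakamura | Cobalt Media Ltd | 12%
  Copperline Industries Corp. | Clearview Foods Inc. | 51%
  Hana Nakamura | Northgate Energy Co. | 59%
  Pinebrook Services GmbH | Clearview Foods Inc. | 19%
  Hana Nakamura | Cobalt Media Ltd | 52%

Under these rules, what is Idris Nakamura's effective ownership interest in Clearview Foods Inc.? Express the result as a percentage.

50.0046%

By spousal attribution (R1), Idris Nakamura is treated as also owning Hana Nakamura's interest in Northgate Energy Co, giving 35% + 59% = 94%.
By spousal attribution (R1), Idris Nakamura is treated as also owning Hana Nakamura's interest in Cobalt Media Ltd, giving 12% + 52% = 64%.
Chain via Northgate Energy Co. → Copperline Industries Corp. (R3): 94% × 83% × 51% = 39.7902% of Clearview Foods Inc.
Chain via Cobalt Media Ltd → Pinebrook Services GmbH (R3): 64% × 84% × 19% = 10.2144% of Clearview Foods Inc.
Aggregating (R2): 39.7902% + 10.2144% = 50.0046%.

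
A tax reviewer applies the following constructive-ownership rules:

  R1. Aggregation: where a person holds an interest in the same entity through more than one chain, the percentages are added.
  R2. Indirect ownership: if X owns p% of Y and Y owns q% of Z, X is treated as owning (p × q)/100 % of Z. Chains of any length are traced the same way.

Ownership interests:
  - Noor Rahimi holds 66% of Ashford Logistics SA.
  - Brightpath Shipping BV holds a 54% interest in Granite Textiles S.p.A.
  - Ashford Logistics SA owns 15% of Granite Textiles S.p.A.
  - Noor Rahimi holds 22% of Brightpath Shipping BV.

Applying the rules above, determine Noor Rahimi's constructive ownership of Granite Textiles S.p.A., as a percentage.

21.78%

Chain via Brightpath Shipping BV (R2): 22% × 54% = 11.88% of Granite Textiles S.p.A.
Chain via Ashford Logistics SA (R2): 66% × 15% = 9.9% of Granite Textiles S.p.A.
Aggregating (R1): 11.88% + 9.9% = 21.78%.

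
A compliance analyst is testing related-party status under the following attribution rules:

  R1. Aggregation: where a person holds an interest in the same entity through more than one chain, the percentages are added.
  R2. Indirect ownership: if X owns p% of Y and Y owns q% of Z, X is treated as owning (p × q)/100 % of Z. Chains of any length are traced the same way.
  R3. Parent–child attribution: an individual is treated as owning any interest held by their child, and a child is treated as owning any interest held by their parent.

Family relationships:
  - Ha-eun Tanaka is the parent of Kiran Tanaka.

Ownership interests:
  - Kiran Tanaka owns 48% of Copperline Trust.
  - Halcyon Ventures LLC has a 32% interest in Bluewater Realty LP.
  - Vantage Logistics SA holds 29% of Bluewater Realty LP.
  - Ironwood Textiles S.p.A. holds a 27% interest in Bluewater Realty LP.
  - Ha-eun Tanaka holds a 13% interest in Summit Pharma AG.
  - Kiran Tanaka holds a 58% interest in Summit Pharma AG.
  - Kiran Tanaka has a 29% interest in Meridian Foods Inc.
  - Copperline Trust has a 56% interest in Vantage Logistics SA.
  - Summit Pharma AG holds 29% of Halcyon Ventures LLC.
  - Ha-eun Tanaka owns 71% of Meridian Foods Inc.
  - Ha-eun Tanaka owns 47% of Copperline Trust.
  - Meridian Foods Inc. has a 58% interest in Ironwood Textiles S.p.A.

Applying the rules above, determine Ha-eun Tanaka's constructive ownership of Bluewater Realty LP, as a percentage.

37.6768%

By parent–child attribution (R3), Ha-eun Tanaka is treated as also owning Kiran Tanaka's interest in Copperline Trust, giving 47% + 48% = 95%.
By parent–child attribution (R3), Ha-eun Tanaka is treated as also owning Kiran Tanaka's interest in Meridian Foods Inc, giving 71% + 29% = 100%.
By parent–child attribution (R3), Ha-eun Tanaka is treated as also owning Kiran Tanaka's interest in Summit Pharma AG, giving 13% + 58% = 71%.
Chain via Copperline Trust → Vantage Logistics SA (R2): 95% × 56% × 29% = 15.428% of Bluewater Realty LP.
Chain via Meridian Foods Inc. → Ironwood Textiles S.p.A. (R2): 100% × 58% × 27% = 15.66% of Bluewater Realty LP.
Chain via Summit Pharma AG → Halcyon Ventures LLC (R2): 71% × 29% × 32% = 6.5888% of Bluewater Realty LP.
Aggregating (R1): 15.428% + 15.66% + 6.5888% = 37.6768%.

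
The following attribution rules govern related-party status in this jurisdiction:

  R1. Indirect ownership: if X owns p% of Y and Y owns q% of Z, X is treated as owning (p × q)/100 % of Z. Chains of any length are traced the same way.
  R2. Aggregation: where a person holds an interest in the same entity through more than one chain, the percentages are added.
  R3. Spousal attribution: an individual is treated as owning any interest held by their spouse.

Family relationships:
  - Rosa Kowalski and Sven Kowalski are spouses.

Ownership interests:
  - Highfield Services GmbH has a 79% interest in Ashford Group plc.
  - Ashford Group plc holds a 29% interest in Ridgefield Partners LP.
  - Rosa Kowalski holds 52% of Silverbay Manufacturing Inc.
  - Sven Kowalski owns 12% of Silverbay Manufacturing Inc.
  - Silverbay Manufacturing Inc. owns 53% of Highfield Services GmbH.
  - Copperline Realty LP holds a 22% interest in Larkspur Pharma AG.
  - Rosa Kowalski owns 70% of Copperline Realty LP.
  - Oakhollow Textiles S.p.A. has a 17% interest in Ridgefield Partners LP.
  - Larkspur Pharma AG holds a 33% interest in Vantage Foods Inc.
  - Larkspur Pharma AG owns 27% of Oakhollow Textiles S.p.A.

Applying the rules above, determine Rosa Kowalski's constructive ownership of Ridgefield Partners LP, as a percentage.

By spousal attribution (R3), Rosa Kowalski is treated as also owning Sven Kowalski's interest in Silverbay Manufacturing Inc, giving 52% + 12% = 64%.
Chain via Copperline Realty LP → Larkspur Pharma AG → Oakhollow Textiles S.p.A. (R1): 70% × 22% × 27% × 17% = 0.70686% of Ridgefield Partners LP.
Chain via Silverbay Manufacturing Inc. → Highfield Services GmbH → Ashford Group plc (R1): 64% × 53% × 79% × 29% = 7.771072% of Ridgefield Partners LP.
Aggregating (R2): 0.70686% + 7.771072% = 8.477932%.

8.477932%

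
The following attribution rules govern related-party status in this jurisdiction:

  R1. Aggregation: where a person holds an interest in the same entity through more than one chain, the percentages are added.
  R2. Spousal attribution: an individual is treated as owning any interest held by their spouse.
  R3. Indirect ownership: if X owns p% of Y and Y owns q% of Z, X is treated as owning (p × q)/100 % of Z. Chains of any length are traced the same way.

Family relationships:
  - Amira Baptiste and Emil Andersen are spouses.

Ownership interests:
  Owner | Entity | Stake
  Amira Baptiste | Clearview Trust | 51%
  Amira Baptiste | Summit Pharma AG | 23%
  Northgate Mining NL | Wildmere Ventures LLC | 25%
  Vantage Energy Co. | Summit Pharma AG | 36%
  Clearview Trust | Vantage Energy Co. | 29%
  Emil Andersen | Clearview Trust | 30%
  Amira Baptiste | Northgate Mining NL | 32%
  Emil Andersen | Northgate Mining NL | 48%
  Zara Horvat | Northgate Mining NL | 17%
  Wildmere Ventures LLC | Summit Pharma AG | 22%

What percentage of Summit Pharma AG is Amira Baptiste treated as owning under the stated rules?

By spousal attribution (R2), Amira Baptiste is treated as also owning Emil Andersen's interest in Clearview Trust, giving 51% + 30% = 81%.
By spousal attribution (R2), Amira Baptiste is treated as also owning Emil Andersen's interest in Northgate Mining NL, giving 32% + 48% = 80%.
Chain via Clearview Trust → Vantage Energy Co. (R3): 81% × 29% × 36% = 8.4564% of Summit Pharma AG.
Chain via Northgate Mining NL → Wildmere Ventures LLC (R3): 80% × 25% × 22% = 4.4% of Summit Pharma AG.
Direct interest in Summit Pharma AG: 23%.
Aggregating (R1): 8.4564% + 4.4% + 23% = 35.8564%.

35.8564%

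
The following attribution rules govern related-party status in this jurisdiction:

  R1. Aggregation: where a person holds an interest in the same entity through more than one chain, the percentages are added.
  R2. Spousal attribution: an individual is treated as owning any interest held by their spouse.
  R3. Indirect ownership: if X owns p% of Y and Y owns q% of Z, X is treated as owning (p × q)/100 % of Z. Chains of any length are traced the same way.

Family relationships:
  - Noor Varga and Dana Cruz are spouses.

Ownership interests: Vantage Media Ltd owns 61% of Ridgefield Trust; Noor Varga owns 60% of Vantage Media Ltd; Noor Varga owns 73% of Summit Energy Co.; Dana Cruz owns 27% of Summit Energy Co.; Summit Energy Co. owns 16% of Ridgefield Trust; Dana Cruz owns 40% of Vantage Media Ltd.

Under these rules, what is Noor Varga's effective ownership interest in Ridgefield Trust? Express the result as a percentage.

77%

By spousal attribution (R2), Noor Varga is treated as also owning Dana Cruz's interest in Summit Energy Co, giving 73% + 27% = 100%.
By spousal attribution (R2), Noor Varga is treated as also owning Dana Cruz's interest in Vantage Media Ltd, giving 60% + 40% = 100%.
Chain via Summit Energy Co. (R3): 100% × 16% = 16% of Ridgefield Trust.
Chain via Vantage Media Ltd (R3): 100% × 61% = 61% of Ridgefield Trust.
Aggregating (R1): 16% + 61% = 77%.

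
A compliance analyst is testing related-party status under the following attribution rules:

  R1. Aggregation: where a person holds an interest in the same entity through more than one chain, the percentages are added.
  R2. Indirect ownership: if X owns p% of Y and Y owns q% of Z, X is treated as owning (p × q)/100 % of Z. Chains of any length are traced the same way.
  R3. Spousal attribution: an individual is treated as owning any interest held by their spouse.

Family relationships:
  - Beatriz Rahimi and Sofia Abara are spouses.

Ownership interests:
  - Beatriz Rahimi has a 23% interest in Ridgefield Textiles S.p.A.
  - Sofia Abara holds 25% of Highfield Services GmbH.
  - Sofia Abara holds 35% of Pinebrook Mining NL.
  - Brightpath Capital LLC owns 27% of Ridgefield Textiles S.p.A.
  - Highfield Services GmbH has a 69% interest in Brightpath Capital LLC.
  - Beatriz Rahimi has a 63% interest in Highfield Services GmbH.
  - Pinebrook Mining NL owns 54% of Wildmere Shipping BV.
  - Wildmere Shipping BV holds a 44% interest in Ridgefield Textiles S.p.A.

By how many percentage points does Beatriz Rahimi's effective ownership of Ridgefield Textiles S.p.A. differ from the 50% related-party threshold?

2.2896

By spousal attribution (R3), Beatriz Rahimi is treated as also owning Sofia Abara's interest in Highfield Services GmbH, giving 63% + 25% = 88%.
By spousal attribution (R3), Beatriz Rahimi is treated as owning Sofia Abara's 35% interest in Pinebrook Mining NL.
Chain via Highfield Services GmbH → Brightpath Capital LLC (R2): 88% × 69% × 27% = 16.3944% of Ridgefield Textiles S.p.A.
Direct interest in Ridgefield Textiles S.p.A: 23%.
Chain via Pinebrook Mining NL → Wildmere Shipping BV (R2): 35% × 54% × 44% = 8.316% of Ridgefield Textiles S.p.A.
Aggregating (R1): 16.3944% + 23% + 8.316% = 47.7104%.
47.7104% falls short of the 50% threshold by 2.2896 percentage points.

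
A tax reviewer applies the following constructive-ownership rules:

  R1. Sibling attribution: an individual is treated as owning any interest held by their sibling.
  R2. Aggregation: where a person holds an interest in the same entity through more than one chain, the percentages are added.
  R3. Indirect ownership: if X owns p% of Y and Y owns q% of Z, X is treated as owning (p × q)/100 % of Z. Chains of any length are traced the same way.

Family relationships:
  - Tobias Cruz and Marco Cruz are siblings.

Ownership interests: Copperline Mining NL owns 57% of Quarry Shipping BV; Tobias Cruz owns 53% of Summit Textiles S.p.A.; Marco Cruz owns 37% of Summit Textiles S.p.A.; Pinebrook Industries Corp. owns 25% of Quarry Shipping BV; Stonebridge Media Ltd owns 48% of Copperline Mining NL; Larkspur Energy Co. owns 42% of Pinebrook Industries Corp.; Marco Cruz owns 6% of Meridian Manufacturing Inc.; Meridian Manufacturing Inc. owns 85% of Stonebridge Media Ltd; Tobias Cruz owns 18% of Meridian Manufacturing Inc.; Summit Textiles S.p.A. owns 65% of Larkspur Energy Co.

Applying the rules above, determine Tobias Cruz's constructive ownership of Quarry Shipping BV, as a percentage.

11.72394%

By sibling attribution (R1), Tobias Cruz is treated as also owning Marco Cruz's interest in Meridian Manufacturing Inc, giving 18% + 6% = 24%.
By sibling attribution (R1), Tobias Cruz is treated as also owning Marco Cruz's interest in Summit Textiles S.p.A, giving 53% + 37% = 90%.
Chain via Meridian Manufacturing Inc. → Stonebridge Media Ltd → Copperline Mining NL (R3): 24% × 85% × 48% × 57% = 5.58144% of Quarry Shipping BV.
Chain via Summit Textiles S.p.A. → Larkspur Energy Co. → Pinebrook Industries Corp. (R3): 90% × 65% × 42% × 25% = 6.1425% of Quarry Shipping BV.
Aggregating (R2): 5.58144% + 6.1425% = 11.72394%.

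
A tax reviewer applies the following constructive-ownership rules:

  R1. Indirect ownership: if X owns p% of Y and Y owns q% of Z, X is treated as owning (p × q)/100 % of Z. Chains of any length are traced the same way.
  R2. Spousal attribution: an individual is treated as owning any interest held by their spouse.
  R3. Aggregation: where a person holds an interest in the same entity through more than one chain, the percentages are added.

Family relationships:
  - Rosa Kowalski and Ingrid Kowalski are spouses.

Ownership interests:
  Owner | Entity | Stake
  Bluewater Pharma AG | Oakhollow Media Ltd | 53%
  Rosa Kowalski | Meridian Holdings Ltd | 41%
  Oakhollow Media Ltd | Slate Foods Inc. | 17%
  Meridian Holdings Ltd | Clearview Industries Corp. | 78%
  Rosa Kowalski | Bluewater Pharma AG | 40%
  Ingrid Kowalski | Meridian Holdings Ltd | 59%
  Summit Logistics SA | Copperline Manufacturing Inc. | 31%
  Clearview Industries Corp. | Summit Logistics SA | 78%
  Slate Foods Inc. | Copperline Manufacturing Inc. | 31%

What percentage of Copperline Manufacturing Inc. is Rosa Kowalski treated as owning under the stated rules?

By spousal attribution (R2), Rosa Kowalski is treated as also owning Ingrid Kowalski's interest in Meridian Holdings Ltd, giving 41% + 59% = 100%.
Chain via Meridian Holdings Ltd → Clearview Industries Corp. → Summit Logistics SA (R1): 100% × 78% × 78% × 31% = 18.8604% of Copperline Manufacturing Inc.
Chain via Bluewater Pharma AG → Oakhollow Media Ltd → Slate Foods Inc. (R1): 40% × 53% × 17% × 31% = 1.11724% of Copperline Manufacturing Inc.
Aggregating (R3): 18.8604% + 1.11724% = 19.97764%.

19.97764%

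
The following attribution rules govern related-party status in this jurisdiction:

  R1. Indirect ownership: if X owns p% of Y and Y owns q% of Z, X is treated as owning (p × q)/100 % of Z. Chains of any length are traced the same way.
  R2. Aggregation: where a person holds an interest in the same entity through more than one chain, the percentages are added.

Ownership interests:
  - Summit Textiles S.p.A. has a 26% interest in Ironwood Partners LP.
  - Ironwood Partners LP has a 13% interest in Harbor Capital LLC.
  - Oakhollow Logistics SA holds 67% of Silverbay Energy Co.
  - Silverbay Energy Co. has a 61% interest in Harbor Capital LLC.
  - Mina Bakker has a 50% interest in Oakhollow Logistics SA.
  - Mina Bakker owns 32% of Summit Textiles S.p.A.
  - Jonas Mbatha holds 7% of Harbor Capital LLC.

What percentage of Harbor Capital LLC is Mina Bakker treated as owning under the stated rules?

21.5166%

Chain via Oakhollow Logistics SA → Silverbay Energy Co. (R1): 50% × 67% × 61% = 20.435% of Harbor Capital LLC.
Chain via Summit Textiles S.p.A. → Ironwood Partners LP (R1): 32% × 26% × 13% = 1.0816% of Harbor Capital LLC.
Aggregating (R2): 20.435% + 1.0816% = 21.5166%.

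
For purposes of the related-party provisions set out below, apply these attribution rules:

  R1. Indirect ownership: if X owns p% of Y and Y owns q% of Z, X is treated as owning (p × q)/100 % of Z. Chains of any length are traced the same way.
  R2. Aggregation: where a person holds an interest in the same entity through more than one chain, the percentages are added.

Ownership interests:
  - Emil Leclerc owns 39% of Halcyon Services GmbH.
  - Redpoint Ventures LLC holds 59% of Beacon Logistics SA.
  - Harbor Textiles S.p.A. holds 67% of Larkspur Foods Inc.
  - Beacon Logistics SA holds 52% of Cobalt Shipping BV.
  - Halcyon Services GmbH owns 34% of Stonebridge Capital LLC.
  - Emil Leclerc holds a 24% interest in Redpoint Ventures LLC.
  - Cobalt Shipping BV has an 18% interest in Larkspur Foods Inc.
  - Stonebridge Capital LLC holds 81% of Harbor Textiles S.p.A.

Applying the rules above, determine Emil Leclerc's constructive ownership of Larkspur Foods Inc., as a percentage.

Chain via Halcyon Services GmbH → Stonebridge Capital LLC → Harbor Textiles S.p.A. (R1): 39% × 34% × 81% × 67% = 7.196202% of Larkspur Foods Inc.
Chain via Redpoint Ventures LLC → Beacon Logistics SA → Cobalt Shipping BV (R1): 24% × 59% × 52% × 18% = 1.325376% of Larkspur Foods Inc.
Aggregating (R2): 7.196202% + 1.325376% = 8.521578%.

8.521578%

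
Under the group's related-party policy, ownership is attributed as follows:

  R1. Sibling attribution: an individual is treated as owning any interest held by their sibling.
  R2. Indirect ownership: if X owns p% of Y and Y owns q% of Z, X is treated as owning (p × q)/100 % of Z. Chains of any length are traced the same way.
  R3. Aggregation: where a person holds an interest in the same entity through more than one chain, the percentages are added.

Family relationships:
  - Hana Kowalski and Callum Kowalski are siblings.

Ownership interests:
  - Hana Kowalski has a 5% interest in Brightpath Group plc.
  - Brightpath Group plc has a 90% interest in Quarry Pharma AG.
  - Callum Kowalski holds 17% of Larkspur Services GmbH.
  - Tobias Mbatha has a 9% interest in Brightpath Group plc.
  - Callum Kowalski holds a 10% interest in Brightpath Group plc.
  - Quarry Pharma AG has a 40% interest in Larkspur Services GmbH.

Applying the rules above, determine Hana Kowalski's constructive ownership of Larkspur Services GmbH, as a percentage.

22.4%

By sibling attribution (R1), Hana Kowalski is treated as also owning Callum Kowalski's interest in Brightpath Group plc, giving 5% + 10% = 15%.
By sibling attribution (R1), Hana Kowalski is treated as owning Callum Kowalski's 17% interest in Larkspur Services GmbH.
Chain via Brightpath Group plc → Quarry Pharma AG (R2): 15% × 90% × 40% = 5.4% of Larkspur Services GmbH.
Direct interest in Larkspur Services GmbH: 17%.
Aggregating (R3): 5.4% + 17% = 22.4%.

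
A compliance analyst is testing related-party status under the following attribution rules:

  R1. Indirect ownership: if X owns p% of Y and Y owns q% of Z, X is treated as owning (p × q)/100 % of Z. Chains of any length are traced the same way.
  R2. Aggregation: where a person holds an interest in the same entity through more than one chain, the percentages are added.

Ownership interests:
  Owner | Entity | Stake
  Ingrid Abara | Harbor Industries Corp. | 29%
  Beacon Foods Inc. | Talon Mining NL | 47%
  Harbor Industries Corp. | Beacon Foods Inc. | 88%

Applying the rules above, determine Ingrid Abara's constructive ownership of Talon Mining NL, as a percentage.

11.9944%

Chain via Harbor Industries Corp. → Beacon Foods Inc. (R1): 29% × 88% × 47% = 11.9944% of Talon Mining NL.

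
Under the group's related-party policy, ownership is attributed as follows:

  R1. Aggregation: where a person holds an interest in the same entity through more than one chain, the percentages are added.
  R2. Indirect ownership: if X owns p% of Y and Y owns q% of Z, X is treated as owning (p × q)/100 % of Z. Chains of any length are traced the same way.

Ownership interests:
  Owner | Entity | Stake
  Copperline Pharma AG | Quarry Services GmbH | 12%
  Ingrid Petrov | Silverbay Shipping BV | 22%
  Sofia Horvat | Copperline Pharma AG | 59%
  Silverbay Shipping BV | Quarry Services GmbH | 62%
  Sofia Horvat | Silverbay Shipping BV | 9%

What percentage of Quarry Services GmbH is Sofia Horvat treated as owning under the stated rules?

12.66%

Chain via Copperline Pharma AG (R2): 59% × 12% = 7.08% of Quarry Services GmbH.
Chain via Silverbay Shipping BV (R2): 9% × 62% = 5.58% of Quarry Services GmbH.
Aggregating (R1): 7.08% + 5.58% = 12.66%.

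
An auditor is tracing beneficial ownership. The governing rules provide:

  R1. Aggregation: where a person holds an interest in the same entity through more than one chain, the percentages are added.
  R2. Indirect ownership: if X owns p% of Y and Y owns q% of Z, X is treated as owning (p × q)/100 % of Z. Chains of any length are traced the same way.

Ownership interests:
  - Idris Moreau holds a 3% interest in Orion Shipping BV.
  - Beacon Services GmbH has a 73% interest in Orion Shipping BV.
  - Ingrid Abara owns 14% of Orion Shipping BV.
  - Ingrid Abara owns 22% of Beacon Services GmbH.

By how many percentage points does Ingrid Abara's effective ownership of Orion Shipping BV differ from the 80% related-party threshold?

Chain via Beacon Services GmbH (R2): 22% × 73% = 16.06% of Orion Shipping BV.
Direct interest in Orion Shipping BV: 14%.
Aggregating (R1): 16.06% + 14% = 30.06%.
30.06% falls short of the 80% threshold by 49.94 percentage points.

49.94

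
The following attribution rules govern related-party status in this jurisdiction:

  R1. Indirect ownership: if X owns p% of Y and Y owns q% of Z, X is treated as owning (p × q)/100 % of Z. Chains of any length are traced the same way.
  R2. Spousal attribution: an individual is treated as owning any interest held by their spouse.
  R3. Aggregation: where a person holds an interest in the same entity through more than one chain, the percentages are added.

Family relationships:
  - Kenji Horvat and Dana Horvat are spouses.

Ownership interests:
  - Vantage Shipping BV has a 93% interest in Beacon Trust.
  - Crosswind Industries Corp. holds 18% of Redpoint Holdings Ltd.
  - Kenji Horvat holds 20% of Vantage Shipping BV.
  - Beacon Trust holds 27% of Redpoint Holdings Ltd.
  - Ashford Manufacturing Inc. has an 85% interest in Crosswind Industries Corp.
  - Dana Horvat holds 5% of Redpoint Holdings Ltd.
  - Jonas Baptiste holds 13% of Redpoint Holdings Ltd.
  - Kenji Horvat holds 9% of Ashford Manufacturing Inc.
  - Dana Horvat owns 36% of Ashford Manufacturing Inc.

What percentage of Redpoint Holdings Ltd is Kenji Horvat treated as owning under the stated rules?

By spousal attribution (R2), Kenji Horvat is treated as also owning Dana Horvat's interest in Ashford Manufacturing Inc, giving 9% + 36% = 45%.
By spousal attribution (R2), Kenji Horvat is treated as owning Dana Horvat's 5% interest in Redpoint Holdings Ltd.
Chain via Ashford Manufacturing Inc. → Crosswind Industries Corp. (R1): 45% × 85% × 18% = 6.885% of Redpoint Holdings Ltd.
Chain via Vantage Shipping BV → Beacon Trust (R1): 20% × 93% × 27% = 5.022% of Redpoint Holdings Ltd.
Direct interest in Redpoint Holdings Ltd: 5%.
Aggregating (R3): 6.885% + 5.022% + 5% = 16.907%.

16.907%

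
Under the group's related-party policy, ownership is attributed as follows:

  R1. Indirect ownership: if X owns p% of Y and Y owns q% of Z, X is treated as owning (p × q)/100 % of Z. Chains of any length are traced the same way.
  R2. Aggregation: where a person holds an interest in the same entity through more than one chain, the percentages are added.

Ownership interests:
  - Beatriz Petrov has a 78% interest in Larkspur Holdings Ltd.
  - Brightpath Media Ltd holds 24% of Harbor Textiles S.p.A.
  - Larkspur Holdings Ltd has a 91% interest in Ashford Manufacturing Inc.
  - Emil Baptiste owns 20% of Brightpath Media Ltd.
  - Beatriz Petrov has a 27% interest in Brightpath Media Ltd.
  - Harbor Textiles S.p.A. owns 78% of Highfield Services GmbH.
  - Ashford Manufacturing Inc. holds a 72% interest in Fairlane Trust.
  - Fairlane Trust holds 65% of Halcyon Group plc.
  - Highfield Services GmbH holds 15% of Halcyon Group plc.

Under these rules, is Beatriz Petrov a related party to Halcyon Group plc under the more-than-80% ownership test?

Chain via Brightpath Media Ltd → Harbor Textiles S.p.A. → Highfield Services GmbH (R1): 27% × 24% × 78% × 15% = 0.75816% of Halcyon Group plc.
Chain via Larkspur Holdings Ltd → Ashford Manufacturing Inc. → Fairlane Trust (R1): 78% × 91% × 72% × 65% = 33.21864% of Halcyon Group plc.
Aggregating (R2): 0.75816% + 33.21864% = 33.9768%.
33.9768% does not exceed the 80% threshold, so Beatriz is not a related party to Halcyon Group plc.

No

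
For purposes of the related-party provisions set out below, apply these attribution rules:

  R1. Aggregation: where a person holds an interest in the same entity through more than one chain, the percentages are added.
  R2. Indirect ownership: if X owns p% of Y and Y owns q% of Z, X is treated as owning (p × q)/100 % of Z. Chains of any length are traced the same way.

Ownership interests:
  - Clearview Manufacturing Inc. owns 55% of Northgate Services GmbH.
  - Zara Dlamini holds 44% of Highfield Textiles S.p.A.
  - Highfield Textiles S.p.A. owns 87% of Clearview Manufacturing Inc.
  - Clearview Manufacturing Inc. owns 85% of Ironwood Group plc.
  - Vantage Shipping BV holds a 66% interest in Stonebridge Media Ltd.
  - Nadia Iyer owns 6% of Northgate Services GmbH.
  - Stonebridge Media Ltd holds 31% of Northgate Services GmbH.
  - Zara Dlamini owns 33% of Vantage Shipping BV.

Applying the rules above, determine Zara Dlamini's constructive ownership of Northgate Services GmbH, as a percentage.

Chain via Highfield Textiles S.p.A. → Clearview Manufacturing Inc. (R2): 44% × 87% × 55% = 21.054% of Northgate Services GmbH.
Chain via Vantage Shipping BV → Stonebridge Media Ltd (R2): 33% × 66% × 31% = 6.7518% of Northgate Services GmbH.
Aggregating (R1): 21.054% + 6.7518% = 27.8058%.

27.8058%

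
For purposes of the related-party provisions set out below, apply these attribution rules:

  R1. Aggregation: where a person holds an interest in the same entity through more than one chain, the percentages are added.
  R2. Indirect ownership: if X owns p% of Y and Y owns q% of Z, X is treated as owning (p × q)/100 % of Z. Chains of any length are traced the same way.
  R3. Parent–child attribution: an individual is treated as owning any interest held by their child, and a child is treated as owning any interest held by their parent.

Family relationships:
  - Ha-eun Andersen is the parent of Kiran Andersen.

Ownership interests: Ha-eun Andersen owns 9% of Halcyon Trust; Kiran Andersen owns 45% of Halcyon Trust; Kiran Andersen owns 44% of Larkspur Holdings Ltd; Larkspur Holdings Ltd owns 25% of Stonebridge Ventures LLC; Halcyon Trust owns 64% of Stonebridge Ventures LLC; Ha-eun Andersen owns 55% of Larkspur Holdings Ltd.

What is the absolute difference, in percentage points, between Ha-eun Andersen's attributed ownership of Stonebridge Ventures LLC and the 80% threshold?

By parent–child attribution (R3), Ha-eun Andersen is treated as also owning Kiran Andersen's interest in Halcyon Trust, giving 9% + 45% = 54%.
By parent–child attribution (R3), Ha-eun Andersen is treated as also owning Kiran Andersen's interest in Larkspur Holdings Ltd, giving 55% + 44% = 99%.
Chain via Halcyon Trust (R2): 54% × 64% = 34.56% of Stonebridge Ventures LLC.
Chain via Larkspur Holdings Ltd (R2): 99% × 25% = 24.75% of Stonebridge Ventures LLC.
Aggregating (R1): 34.56% + 24.75% = 59.31%.
59.31% falls short of the 80% threshold by 20.69 percentage points.

20.69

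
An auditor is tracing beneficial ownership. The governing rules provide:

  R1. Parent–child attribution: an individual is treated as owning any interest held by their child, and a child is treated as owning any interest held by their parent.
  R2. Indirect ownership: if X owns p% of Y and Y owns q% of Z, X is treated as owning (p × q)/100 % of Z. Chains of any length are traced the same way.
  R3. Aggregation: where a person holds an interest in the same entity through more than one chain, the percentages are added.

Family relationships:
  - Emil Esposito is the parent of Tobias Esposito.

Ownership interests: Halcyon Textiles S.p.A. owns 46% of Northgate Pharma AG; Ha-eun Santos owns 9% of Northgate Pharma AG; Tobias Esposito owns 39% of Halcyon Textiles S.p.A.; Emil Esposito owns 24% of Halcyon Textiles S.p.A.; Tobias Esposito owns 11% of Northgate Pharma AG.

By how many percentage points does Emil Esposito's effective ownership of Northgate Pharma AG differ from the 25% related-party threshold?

By parent–child attribution (R1), Emil Esposito is treated as also owning Tobias Esposito's interest in Halcyon Textiles S.p.A, giving 24% + 39% = 63%.
By parent–child attribution (R1), Emil Esposito is treated as owning Tobias Esposito's 11% interest in Northgate Pharma AG.
Chain via Halcyon Textiles S.p.A. (R2): 63% × 46% = 28.98% of Northgate Pharma AG.
Direct interest in Northgate Pharma AG: 11%.
Aggregating (R3): 28.98% + 11% = 39.98%.
39.98% exceeds the 25% threshold by 14.98 percentage points.

14.98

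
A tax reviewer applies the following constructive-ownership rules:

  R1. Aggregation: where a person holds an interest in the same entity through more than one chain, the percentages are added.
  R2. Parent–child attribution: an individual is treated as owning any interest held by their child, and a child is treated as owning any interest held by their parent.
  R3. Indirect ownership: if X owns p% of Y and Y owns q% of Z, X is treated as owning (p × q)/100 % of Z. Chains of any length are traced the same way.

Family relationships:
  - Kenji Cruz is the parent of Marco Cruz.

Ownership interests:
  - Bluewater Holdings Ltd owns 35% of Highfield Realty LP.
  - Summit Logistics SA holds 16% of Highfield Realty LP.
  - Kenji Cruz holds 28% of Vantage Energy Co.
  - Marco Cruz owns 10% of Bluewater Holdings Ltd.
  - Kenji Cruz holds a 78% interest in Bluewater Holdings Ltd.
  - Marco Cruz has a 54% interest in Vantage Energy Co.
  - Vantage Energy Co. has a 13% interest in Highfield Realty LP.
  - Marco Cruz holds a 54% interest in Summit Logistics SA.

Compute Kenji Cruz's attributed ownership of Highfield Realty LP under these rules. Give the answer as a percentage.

50.1%

By parent–child attribution (R2), Kenji Cruz is treated as also owning Marco Cruz's interest in Vantage Energy Co, giving 28% + 54% = 82%.
By parent–child attribution (R2), Kenji Cruz is treated as also owning Marco Cruz's interest in Bluewater Holdings Ltd, giving 78% + 10% = 88%.
By parent–child attribution (R2), Kenji Cruz is treated as owning Marco Cruz's 54% interest in Summit Logistics SA.
Chain via Vantage Energy Co. (R3): 82% × 13% = 10.66% of Highfield Realty LP.
Chain via Bluewater Holdings Ltd (R3): 88% × 35% = 30.8% of Highfield Realty LP.
Chain via Summit Logistics SA (R3): 54% × 16% = 8.64% of Highfield Realty LP.
Aggregating (R1): 10.66% + 30.8% + 8.64% = 50.1%.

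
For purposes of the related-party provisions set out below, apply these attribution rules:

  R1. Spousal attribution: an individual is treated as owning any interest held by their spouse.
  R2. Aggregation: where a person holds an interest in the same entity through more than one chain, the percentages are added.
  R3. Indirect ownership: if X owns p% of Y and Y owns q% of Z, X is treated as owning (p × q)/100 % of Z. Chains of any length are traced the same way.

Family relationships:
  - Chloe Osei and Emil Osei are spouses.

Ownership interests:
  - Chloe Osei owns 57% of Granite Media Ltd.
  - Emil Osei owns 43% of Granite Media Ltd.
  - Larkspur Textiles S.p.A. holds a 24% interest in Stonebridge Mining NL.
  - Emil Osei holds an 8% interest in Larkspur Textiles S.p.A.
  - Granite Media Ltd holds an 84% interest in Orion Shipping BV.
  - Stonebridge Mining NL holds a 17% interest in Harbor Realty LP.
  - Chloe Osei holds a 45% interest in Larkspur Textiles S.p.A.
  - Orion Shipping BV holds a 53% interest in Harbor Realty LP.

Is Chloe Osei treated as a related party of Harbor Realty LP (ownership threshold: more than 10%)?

Yes

By spousal attribution (R1), Chloe Osei is treated as also owning Emil Osei's interest in Granite Media Ltd, giving 57% + 43% = 100%.
By spousal attribution (R1), Chloe Osei is treated as also owning Emil Osei's interest in Larkspur Textiles S.p.A, giving 45% + 8% = 53%.
Chain via Granite Media Ltd → Orion Shipping BV (R3): 100% × 84% × 53% = 44.52% of Harbor Realty LP.
Chain via Larkspur Textiles S.p.A. → Stonebridge Mining NL (R3): 53% × 24% × 17% = 2.1624% of Harbor Realty LP.
Aggregating (R2): 44.52% + 2.1624% = 46.6824%.
46.6824% exceeds the 10% threshold, so Chloe is a related party to Harbor Realty LP.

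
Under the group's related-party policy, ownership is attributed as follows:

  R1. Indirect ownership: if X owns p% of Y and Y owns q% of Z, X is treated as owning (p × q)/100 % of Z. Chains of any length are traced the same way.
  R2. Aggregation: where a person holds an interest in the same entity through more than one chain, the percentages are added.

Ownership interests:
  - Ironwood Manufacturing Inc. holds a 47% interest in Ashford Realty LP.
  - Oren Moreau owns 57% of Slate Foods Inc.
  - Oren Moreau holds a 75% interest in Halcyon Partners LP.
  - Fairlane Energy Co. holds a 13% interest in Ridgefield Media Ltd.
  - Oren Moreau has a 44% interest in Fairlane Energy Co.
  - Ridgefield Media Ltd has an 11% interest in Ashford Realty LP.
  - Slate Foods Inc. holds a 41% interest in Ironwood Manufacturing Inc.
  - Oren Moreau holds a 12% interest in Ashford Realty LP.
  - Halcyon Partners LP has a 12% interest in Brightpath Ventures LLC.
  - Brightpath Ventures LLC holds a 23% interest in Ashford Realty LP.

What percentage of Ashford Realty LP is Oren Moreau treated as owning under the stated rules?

25.6831%

Chain via Halcyon Partners LP → Brightpath Ventures LLC (R1): 75% × 12% × 23% = 2.07% of Ashford Realty LP.
Chain via Slate Foods Inc. → Ironwood Manufacturing Inc. (R1): 57% × 41% × 47% = 10.9839% of Ashford Realty LP.
Chain via Fairlane Energy Co. → Ridgefield Media Ltd (R1): 44% × 13% × 11% = 0.6292% of Ashford Realty LP.
Direct interest in Ashford Realty LP: 12%.
Aggregating (R2): 2.07% + 10.9839% + 0.6292% + 12% = 25.6831%.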